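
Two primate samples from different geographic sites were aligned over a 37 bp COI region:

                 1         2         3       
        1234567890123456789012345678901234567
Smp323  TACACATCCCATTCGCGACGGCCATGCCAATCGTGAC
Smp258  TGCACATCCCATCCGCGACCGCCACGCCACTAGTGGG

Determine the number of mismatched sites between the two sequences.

Mismatches occur at site 2 (A→G), site 13 (T→C), site 20 (G→C), site 25 (T→C), site 30 (A→C), site 32 (C→A), site 36 (A→G), site 37 (C→G).
That gives 8 mismatches out of 37 aligned sites, so the Hamming distance is 8.

8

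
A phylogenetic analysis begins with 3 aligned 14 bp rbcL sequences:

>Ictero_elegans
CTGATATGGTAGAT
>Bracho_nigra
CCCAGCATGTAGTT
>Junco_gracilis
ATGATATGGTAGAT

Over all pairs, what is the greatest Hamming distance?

Pairwise Hamming distances:
  Ictero_elegans vs Bracho_nigra: 7
  Ictero_elegans vs Junco_gracilis: 1
  Bracho_nigra vs Junco_gracilis: 8
The largest is 8, between Bracho_nigra and Junco_gracilis.

8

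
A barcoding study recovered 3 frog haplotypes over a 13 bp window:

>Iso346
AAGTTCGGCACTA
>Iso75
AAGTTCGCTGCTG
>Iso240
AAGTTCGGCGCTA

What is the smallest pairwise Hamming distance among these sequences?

1

Pairwise Hamming distances:
  Iso346 vs Iso75: 4
  Iso346 vs Iso240: 1
  Iso75 vs Iso240: 3
The smallest is 1, between Iso346 and Iso240.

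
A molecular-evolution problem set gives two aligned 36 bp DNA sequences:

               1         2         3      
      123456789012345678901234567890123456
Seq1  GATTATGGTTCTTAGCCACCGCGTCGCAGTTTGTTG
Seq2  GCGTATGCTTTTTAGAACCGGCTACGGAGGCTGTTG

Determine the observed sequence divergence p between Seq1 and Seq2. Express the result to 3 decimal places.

0.361

Differing sites — 2:A/C; 3:T/G; 8:G/C; 11:C/T; 16:C/A; 17:C/A; 18:A/C; 20:C/G; 23:G/T; 24:T/A; 27:C/G; 30:T/G; 31:T/C.
There are 13 differences over 36 sites, so p = 13/36 = 0.361.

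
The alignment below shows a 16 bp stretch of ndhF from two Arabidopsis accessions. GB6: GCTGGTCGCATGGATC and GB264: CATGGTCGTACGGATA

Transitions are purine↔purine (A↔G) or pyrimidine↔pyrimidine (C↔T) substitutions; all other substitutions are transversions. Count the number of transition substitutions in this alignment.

2

Mismatches occur at site 1 (G↔C, transversion), site 2 (C↔A, transversion), site 9 (C↔T, transition), site 11 (T↔C, transition), site 16 (C↔A, transversion).
Of the 5 differences, 2 transitions and 3 transversions, so the answer is 2.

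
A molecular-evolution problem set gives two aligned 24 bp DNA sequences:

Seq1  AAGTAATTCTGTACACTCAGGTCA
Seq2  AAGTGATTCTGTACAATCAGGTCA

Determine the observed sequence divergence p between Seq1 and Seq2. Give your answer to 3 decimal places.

0.083

Differing sites — 5:A/G; 16:C/A.
There are 2 differences over 24 sites, so p = 2/24 = 0.083.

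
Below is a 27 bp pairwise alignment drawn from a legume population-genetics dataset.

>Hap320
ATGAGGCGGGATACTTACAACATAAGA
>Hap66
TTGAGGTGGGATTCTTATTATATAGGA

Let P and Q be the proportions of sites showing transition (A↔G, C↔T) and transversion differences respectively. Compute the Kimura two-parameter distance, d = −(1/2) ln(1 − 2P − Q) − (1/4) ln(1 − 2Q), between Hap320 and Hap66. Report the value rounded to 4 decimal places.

0.3245

Differing sites — 1:A/T (Tv); 7:C/T (Ti); 13:A/T (Tv); 18:C/T (Ti); 19:A/T (Tv); 21:C/T (Ti); 25:A/G (Ti).
Of the 7 differences, 4 transitions and 3 transversions over 27 sites: P = 4/27 = 0.148148, Q = 3/27 = 0.111111.
d = −0.5·ln(0.592593) − 0.25·ln(0.777778) = −0.5·(-0.523247) − 0.25·(-0.251314) = 0.3245.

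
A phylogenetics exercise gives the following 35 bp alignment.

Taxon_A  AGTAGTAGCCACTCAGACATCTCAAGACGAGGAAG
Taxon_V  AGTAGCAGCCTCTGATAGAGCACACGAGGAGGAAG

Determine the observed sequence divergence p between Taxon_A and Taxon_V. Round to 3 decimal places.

Differing sites — 6:T/C; 11:A/T; 14:C/G; 16:G/T; 18:C/G; 20:T/G; 22:T/A; 25:A/C; 28:C/G.
There are 9 differences over 35 sites, so p = 9/35 = 0.257.

0.257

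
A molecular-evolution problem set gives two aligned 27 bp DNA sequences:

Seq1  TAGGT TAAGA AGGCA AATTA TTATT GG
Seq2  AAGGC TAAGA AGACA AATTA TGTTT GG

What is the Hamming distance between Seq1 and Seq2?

5

Differing sites — 1:T/A; 5:T/C; 13:G/A; 22:T/G; 23:A/T.
That gives 5 mismatches out of 27 aligned sites, so the Hamming distance is 5.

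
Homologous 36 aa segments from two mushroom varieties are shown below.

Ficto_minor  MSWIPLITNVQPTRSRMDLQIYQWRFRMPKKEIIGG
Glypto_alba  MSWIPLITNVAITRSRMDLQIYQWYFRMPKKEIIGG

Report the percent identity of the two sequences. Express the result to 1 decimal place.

Mismatches occur at site 11 (Q→A), site 12 (P→I), site 25 (R→Y).
33 of the 36 sites match, so the percent identity is 33/36 × 100 = 91.7%.

91.7%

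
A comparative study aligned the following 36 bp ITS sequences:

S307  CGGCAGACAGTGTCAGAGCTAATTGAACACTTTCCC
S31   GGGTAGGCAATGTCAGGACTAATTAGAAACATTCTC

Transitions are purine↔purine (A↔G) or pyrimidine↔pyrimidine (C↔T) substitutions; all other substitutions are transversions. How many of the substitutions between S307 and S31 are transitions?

8

The sequences differ at positions 1 (C/G, transversion), 4 (C/T, transition), 7 (A/G, transition), 10 (G/A, transition), 17 (A/G, transition), 18 (G/A, transition), 25 (G/A, transition), 26 (A/G, transition), 28 (C/A, transversion), 31 (T/A, transversion), 35 (C/T, transition).
Of the 11 differences, 8 transitions and 3 transversions, so the answer is 8.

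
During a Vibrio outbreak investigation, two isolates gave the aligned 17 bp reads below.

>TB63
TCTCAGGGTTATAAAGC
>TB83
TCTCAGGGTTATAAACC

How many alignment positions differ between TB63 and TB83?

1

A single mismatch occurs at site 16 (G↔C).
That gives 1 mismatch out of 17 aligned sites, so the Hamming distance is 1.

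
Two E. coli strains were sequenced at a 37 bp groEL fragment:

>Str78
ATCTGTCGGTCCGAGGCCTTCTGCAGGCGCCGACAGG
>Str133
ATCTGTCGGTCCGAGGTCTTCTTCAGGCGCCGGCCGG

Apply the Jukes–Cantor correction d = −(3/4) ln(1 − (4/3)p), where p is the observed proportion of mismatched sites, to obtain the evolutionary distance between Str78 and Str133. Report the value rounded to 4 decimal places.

The sequences differ at positions 17 (C/T), 23 (G/T), 33 (A/G), 35 (A/C).
p = 4/37 = 0.108108.
d = −0.75 · ln(1 − (4/3)·0.108108) = −0.75 · ln(0.855856) = −0.75 · (-0.155653) = 0.1167.

0.1167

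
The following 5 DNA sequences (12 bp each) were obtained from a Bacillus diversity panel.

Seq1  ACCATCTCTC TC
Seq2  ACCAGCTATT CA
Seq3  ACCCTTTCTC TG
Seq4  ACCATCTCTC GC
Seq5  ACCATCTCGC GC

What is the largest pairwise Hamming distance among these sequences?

7

Pairwise Hamming distances:
  Seq1 vs Seq2: 5
  Seq1 vs Seq3: 3
  Seq1 vs Seq4: 1
  Seq1 vs Seq5: 2
  Seq2 vs Seq3: 7
  Seq2 vs Seq4: 5
  Seq2 vs Seq5: 6
  Seq3 vs Seq4: 4
  Seq3 vs Seq5: 5
  Seq4 vs Seq5: 1
The largest is 7, between Seq2 and Seq3.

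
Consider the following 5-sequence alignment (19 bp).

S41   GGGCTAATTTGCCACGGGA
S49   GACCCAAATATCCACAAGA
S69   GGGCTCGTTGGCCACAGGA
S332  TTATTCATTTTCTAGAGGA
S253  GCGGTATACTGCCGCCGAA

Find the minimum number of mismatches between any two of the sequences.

Pairwise Hamming distances:
  S41 vs S49: 8
  S41 vs S69: 4
  S41 vs S332: 9
  S41 vs S253: 8
  S49 vs S69: 9
  S49 vs S332: 11
  S49 vs S253: 12
  S69 vs S332: 9
  S69 vs S253: 10
  S332 vs S253: 14
The smallest is 4, between S41 and S69.

4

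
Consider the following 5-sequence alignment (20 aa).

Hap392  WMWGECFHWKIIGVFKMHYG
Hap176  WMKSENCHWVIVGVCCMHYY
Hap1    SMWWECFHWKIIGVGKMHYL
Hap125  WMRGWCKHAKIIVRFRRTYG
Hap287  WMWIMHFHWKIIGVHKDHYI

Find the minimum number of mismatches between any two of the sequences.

Pairwise Hamming distances:
  Hap392 vs Hap176: 9
  Hap392 vs Hap1: 4
  Hap392 vs Hap125: 9
  Hap392 vs Hap287: 6
  Hap176 vs Hap1: 10
  Hap176 vs Hap125: 15
  Hap176 vs Hap287: 11
  Hap1 vs Hap125: 13
  Hap1 vs Hap287: 7
  Hap125 vs Hap287: 13
The smallest is 4, between Hap392 and Hap1.

4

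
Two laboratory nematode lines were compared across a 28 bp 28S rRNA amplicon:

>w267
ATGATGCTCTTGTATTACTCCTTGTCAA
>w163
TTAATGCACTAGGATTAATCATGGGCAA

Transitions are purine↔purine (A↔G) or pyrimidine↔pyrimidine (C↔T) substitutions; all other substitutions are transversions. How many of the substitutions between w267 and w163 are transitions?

Mismatches occur at site 1 (A→T, transversion), site 3 (G→A, transition), site 8 (T→A, transversion), site 11 (T→A, transversion), site 13 (T→G, transversion), site 18 (C→A, transversion), site 21 (C→A, transversion), site 23 (T→G, transversion), site 25 (T→G, transversion).
Of the 9 differences, 1 transition and 8 transversions, so the answer is 1.

1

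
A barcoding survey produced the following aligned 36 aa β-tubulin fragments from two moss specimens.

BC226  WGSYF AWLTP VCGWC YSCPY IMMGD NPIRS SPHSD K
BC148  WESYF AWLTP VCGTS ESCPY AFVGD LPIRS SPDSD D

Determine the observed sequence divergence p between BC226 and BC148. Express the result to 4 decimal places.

0.2778

Mismatches occur at site 2 (G↔E), site 14 (W↔T), site 15 (C↔S), site 16 (Y↔E), site 21 (I↔A), site 22 (M↔F), site 23 (M↔V), site 26 (N↔L), site 33 (H↔D), site 36 (K↔D).
There are 10 differences over 36 sites, so p = 10/36 = 0.2778.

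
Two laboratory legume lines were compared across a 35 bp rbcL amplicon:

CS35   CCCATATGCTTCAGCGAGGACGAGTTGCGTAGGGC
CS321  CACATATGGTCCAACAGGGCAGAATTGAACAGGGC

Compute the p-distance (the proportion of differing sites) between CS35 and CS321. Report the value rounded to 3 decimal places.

The sequences differ at positions 2 (C/A), 9 (C/G), 11 (T/C), 14 (G/A), 16 (G/A), 17 (A/G), 20 (A/C), 21 (C/A), 24 (G/A), 28 (C/A), 29 (G/A), 30 (T/C).
There are 12 differences over 35 sites, so p = 12/35 = 0.343.

0.343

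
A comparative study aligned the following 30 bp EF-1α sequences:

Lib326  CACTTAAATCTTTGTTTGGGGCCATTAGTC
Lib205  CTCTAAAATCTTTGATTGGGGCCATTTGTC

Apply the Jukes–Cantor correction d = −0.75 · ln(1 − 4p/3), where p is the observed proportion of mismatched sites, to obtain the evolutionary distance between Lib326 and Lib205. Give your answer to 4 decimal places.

0.1468

Mismatches occur at site 2 (A/T), site 5 (T/A), site 15 (T/A), site 27 (A/T).
p = 4/30 = 0.133333.
d = −0.75 · ln(1 − (4/3)·0.133333) = −0.75 · ln(0.822223) = −0.75 · (-0.195744) = 0.1468.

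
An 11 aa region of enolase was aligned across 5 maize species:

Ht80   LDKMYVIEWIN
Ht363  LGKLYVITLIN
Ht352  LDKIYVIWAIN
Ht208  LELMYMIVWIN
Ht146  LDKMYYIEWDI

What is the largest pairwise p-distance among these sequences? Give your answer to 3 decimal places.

Pairwise Hamming distances:
  Ht80 vs Ht363: 4
  Ht80 vs Ht352: 3
  Ht80 vs Ht208: 4
  Ht80 vs Ht146: 3
  Ht363 vs Ht352: 4
  Ht363 vs Ht208: 6
  Ht363 vs Ht146: 7
  Ht352 vs Ht208: 6
  Ht352 vs Ht146: 6
  Ht208 vs Ht146: 6
The largest is 7 mismatches, between Ht363 and Ht146; p = 7/11 = 0.636.

0.636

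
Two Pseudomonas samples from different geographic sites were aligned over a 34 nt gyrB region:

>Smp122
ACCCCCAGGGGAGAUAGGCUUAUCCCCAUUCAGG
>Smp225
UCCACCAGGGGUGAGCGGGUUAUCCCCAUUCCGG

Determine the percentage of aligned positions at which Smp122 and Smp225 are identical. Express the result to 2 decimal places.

79.41%

Mismatches occur at site 1 (A→U), site 4 (C→A), site 12 (A→U), site 15 (U→G), site 16 (A→C), site 19 (C→G), site 32 (A→C).
27 of the 34 sites match, so the percent identity is 27/34 × 100 = 79.41%.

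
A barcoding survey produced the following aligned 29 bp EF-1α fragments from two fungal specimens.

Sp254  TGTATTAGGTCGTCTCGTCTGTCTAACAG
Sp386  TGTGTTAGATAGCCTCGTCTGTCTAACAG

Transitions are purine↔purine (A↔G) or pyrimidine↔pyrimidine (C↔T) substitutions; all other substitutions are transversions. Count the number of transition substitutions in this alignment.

3

The sequences differ at positions 4 (A/G, transition), 9 (G/A, transition), 11 (C/A, transversion), 13 (T/C, transition).
Of the 4 differences, 3 transitions and 1 transversion, so the answer is 3.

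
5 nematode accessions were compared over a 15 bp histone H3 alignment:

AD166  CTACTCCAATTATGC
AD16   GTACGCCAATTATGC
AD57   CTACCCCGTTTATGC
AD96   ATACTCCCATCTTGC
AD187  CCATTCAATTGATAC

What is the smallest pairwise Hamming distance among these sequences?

2

Pairwise Hamming distances:
  AD166 vs AD16: 2
  AD166 vs AD57: 3
  AD166 vs AD96: 4
  AD166 vs AD187: 6
  AD16 vs AD57: 4
  AD16 vs AD96: 5
  AD16 vs AD187: 8
  AD57 vs AD96: 6
  AD57 vs AD187: 7
  AD96 vs AD187: 9
The smallest is 2, between AD166 and AD16.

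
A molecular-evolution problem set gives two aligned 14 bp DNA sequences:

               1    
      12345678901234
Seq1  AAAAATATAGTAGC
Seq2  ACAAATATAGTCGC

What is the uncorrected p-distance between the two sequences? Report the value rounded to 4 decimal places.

0.1429

The sequences differ at positions 2 (A/C), 12 (A/C).
There are 2 differences over 14 sites, so p = 2/14 = 0.1429.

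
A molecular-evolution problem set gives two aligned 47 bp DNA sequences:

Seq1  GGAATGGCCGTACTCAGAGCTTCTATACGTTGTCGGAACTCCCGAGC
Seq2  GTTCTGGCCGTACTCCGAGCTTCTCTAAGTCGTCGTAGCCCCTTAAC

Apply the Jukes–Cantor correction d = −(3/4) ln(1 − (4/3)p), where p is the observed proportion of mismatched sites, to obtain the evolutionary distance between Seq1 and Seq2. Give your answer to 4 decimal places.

0.3451

Differing sites — 2:G/T; 3:A/T; 4:A/C; 16:A/C; 25:A/C; 28:C/A; 31:T/C; 36:G/T; 38:A/G; 40:T/C; 43:C/T; 44:G/T; 46:G/A.
p = 13/47 = 0.276596.
d = −0.75 · ln(1 − (4/3)·0.276596) = −0.75 · ln(0.631205) = −0.75 · (-0.460125) = 0.3451.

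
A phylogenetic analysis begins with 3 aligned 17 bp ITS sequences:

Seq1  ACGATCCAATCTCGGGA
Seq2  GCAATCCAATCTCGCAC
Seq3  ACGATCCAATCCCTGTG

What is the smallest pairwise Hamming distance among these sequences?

4

Pairwise Hamming distances:
  Seq1 vs Seq2: 5
  Seq1 vs Seq3: 4
  Seq2 vs Seq3: 7
The smallest is 4, between Seq1 and Seq3.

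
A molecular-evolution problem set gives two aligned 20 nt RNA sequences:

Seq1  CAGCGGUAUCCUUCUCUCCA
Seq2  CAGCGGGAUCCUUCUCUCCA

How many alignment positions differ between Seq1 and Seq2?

A single mismatch occurs at site 7 (U/G).
That gives 1 mismatch out of 20 aligned sites, so the Hamming distance is 1.

1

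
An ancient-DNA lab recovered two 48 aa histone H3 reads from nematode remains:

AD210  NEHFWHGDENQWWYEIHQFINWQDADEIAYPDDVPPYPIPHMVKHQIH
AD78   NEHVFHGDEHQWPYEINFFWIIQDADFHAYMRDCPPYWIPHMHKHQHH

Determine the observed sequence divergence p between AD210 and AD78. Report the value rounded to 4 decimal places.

The sequences differ at positions 4 (F/V), 5 (W/F), 10 (N/H), 13 (W/P), 17 (H/N), 18 (Q/F), 20 (I/W), 21 (N/I), 22 (W/I), 27 (E/F), 28 (I/H), 31 (P/M), 32 (D/R), 34 (V/C), 38 (P/W), 43 (V/H), 47 (I/H).
There are 17 differences over 48 sites, so p = 17/48 = 0.3542.

0.3542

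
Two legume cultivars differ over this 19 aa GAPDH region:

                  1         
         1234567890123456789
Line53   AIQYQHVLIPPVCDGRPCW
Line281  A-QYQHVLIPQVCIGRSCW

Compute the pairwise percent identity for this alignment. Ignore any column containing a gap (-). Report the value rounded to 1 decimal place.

Excluding the 1 gap column leaves 18 comparable sites.
Differing sites — 11:P/Q; 14:D/I; 17:P/S.
15 of the 18 comparable sites match, so the percent identity is 15/18 × 100 = 83.3%.

83.3%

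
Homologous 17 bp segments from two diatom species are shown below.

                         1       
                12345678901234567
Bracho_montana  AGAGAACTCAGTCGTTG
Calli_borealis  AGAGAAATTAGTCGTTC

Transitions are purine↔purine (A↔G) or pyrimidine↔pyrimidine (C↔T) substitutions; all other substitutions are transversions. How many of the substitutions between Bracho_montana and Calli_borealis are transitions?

1

Differing sites — 7:C/A (Tv); 9:C/T (Ti); 17:G/C (Tv).
Of the 3 differences, 1 transition and 2 transversions, so the answer is 1.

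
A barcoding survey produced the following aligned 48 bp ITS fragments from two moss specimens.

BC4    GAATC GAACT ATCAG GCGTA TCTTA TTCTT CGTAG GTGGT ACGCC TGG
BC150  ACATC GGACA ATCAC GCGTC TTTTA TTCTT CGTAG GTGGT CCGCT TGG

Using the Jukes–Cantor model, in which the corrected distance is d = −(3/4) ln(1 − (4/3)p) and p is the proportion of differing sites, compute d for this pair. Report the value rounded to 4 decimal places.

0.2158

The sequences differ at positions 1 (G/A), 2 (A/C), 7 (A/G), 10 (T/A), 15 (G/C), 20 (A/C), 22 (C/T), 41 (A/C), 45 (C/T).
p = 9/48 = 0.187500.
d = −0.75 · ln(1 − (4/3)·0.187500) = −0.75 · ln(0.750000) = −0.75 · (-0.287682) = 0.2158.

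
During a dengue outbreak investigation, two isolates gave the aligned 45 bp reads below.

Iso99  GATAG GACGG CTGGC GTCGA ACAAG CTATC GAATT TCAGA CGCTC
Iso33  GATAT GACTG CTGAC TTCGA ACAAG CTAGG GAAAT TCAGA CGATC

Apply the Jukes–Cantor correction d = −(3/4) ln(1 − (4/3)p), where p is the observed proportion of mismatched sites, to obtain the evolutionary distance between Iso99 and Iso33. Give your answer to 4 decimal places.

0.2029

Mismatches occur at site 5 (G→T), site 9 (G→T), site 14 (G→A), site 16 (G→T), site 29 (T→G), site 30 (C→G), site 34 (T→A), site 43 (C→A).
p = 8/45 = 0.177778.
d = −0.75 · ln(1 − (4/3)·0.177778) = −0.75 · ln(0.762963) = −0.75 · (-0.270546) = 0.2029.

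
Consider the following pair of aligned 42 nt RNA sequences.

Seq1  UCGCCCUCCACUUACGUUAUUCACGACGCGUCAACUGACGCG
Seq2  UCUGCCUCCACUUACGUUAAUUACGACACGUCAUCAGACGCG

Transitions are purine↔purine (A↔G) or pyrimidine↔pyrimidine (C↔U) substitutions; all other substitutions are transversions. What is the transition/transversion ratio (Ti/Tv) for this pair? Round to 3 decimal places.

0.400

Differing sites — 3:G/U (Tv); 4:C/G (Tv); 20:U/A (Tv); 22:C/U (Ti); 28:G/A (Ti); 34:A/U (Tv); 36:U/A (Tv).
Of the 7 differences, 2 transitions and 5 transversions, so Ti/Tv = 2/5 = 0.400.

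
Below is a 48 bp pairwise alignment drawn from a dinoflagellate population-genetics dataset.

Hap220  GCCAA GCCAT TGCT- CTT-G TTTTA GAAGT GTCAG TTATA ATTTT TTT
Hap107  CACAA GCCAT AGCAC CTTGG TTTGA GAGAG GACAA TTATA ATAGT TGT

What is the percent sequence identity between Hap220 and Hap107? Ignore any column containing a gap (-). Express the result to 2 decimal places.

Excluding the 2 gap columns leaves 46 comparable sites.
The sequences differ at positions 1 (G/C), 2 (C/A), 11 (T/A), 14 (T/A), 24 (T/G), 28 (A/G), 29 (G/A), 30 (T/G), 32 (T/A), 35 (G/A), 43 (T/A), 44 (T/G), 47 (T/G).
33 of the 46 comparable sites match, so the percent identity is 33/46 × 100 = 71.74%.

71.74%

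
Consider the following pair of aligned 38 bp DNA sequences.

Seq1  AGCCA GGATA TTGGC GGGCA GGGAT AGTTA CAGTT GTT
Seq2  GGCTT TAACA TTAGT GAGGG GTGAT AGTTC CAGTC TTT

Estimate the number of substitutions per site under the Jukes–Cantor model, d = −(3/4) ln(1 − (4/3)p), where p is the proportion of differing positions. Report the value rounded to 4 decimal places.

0.5604

Differing sites — 1:A/G; 4:C/T; 5:A/T; 6:G/T; 7:G/A; 9:T/C; 13:G/A; 15:C/T; 17:G/A; 19:C/G; 20:A/G; 22:G/T; 30:A/C; 35:T/C; 36:G/T.
p = 15/38 = 0.394737.
d = −0.75 · ln(1 − (4/3)·0.394737) = −0.75 · ln(0.473684) = −0.75 · (-0.747215) = 0.5604.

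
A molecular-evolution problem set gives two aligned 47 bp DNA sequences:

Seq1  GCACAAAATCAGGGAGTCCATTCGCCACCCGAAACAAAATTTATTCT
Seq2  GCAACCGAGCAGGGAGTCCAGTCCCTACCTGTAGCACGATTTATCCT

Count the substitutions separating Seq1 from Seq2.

14

The sequences differ at positions 4 (C/A), 5 (A/C), 6 (A/C), 7 (A/G), 9 (T/G), 21 (T/G), 24 (G/C), 26 (C/T), 30 (C/T), 32 (A/T), 34 (A/G), 37 (A/C), 38 (A/G), 45 (T/C).
That gives 14 mismatches out of 47 aligned sites, so the Hamming distance is 14.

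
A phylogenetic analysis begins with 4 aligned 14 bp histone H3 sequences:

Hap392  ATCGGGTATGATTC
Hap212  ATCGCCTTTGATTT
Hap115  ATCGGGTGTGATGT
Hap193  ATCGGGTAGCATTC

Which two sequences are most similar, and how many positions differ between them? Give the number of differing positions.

2

Pairwise Hamming distances:
  Hap392 vs Hap212: 4
  Hap392 vs Hap115: 3
  Hap392 vs Hap193: 2
  Hap212 vs Hap115: 4
  Hap212 vs Hap193: 6
  Hap115 vs Hap193: 5
The smallest is 2, between Hap392 and Hap193.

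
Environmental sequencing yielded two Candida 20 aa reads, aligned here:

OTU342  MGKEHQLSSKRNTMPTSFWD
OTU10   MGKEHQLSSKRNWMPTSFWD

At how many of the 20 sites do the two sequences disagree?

1

The sequences differ at position 13 (T/W).
That gives 1 mismatch out of 20 aligned sites, so the Hamming distance is 1.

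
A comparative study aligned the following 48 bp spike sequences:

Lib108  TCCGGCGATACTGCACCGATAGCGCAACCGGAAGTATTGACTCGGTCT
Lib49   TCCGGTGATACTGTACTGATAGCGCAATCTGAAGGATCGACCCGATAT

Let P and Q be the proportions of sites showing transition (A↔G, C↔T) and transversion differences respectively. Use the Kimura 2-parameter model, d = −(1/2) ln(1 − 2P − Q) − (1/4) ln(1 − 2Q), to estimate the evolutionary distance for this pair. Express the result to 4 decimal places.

0.2520

Differing sites — 6:C/T (Ti); 14:C/T (Ti); 17:C/T (Ti); 28:C/T (Ti); 30:G/T (Tv); 35:T/G (Tv); 38:T/C (Ti); 42:T/C (Ti); 45:G/A (Ti); 47:C/A (Tv).
Of the 10 differences, 7 transitions and 3 transversions over 48 sites: P = 7/48 = 0.145833, Q = 3/48 = 0.062500.
d = −0.5·ln(0.645834) − 0.25·ln(0.875000) = −0.5·(-0.437213) − 0.25·(-0.133531) = 0.2520.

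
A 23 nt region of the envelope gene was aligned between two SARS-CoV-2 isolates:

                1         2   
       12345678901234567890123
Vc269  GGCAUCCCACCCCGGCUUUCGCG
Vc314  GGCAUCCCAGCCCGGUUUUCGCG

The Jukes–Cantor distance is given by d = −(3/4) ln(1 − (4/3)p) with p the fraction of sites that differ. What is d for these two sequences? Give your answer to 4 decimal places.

Mismatches occur at site 10 (C↔G), site 16 (C↔U).
p = 2/23 = 0.086957.
d = −0.75 · ln(1 − (4/3)·0.086957) = −0.75 · ln(0.884057) = −0.75 · (-0.123234) = 0.0924.

0.0924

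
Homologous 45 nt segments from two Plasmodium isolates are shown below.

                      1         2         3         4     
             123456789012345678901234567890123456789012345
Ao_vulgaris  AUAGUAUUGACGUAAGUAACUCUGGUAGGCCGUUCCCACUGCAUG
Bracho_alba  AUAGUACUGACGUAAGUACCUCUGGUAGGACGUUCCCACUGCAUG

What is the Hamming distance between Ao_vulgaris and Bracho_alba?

3

The sequences differ at positions 7 (U/C), 19 (A/C), 30 (C/A).
That gives 3 mismatches out of 45 aligned sites, so the Hamming distance is 3.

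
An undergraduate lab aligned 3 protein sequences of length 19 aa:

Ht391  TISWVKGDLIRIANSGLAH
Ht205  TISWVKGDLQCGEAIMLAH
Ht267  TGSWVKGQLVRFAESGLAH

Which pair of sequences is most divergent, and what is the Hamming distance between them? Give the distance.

9

Pairwise Hamming distances:
  Ht391 vs Ht205: 7
  Ht391 vs Ht267: 5
  Ht205 vs Ht267: 9
The largest is 9, between Ht205 and Ht267.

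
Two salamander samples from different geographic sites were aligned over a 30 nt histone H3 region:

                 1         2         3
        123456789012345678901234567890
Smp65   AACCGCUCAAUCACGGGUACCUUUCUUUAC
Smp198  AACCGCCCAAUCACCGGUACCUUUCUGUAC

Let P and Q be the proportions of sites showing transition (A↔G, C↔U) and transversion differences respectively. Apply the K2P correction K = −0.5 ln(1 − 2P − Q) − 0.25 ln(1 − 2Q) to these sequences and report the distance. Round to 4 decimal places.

Mismatches occur at site 7 (U↔C, transition), site 15 (G↔C, transversion), site 27 (U↔G, transversion).
Of the 3 differences, 1 transition and 2 transversions over 30 sites: P = 1/30 = 0.033333, Q = 2/30 = 0.066667.
d = −0.5·ln(0.866667) − 0.25·ln(0.866666) = −0.5·(-0.143100) − 0.25·(-0.143102) = 0.1073.

0.1073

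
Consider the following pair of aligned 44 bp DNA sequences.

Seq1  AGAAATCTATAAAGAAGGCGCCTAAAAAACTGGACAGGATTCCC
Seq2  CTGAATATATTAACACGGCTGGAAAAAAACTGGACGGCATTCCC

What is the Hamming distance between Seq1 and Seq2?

13

The sequences differ at positions 1 (A/C), 2 (G/T), 3 (A/G), 7 (C/A), 11 (A/T), 14 (G/C), 16 (A/C), 20 (G/T), 21 (C/G), 22 (C/G), 23 (T/A), 36 (A/G), 38 (G/C).
That gives 13 mismatches out of 44 aligned sites, so the Hamming distance is 13.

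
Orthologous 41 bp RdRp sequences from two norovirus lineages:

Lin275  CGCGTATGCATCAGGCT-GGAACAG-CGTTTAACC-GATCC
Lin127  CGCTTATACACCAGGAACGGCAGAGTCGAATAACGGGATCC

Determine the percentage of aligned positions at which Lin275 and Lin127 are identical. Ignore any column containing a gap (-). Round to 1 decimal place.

Excluding the 3 gap columns leaves 38 comparable sites.
Mismatches occur at site 4 (G/T), site 8 (G/A), site 11 (T/C), site 16 (C/A), site 17 (T/A), site 21 (A/C), site 23 (C/G), site 29 (T/A), site 30 (T/A), site 35 (C/G).
28 of the 38 comparable sites match, so the percent identity is 28/38 × 100 = 73.7%.

73.7%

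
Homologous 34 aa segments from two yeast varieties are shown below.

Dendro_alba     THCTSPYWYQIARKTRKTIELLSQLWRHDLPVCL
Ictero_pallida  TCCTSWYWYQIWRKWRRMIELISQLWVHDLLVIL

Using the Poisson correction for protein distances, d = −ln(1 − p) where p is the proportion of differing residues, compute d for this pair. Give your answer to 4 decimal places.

The sequences differ at positions 2 (H/C), 6 (P/W), 12 (A/W), 15 (T/W), 17 (K/R), 18 (T/M), 22 (L/I), 27 (R/V), 31 (P/L), 33 (C/I).
p = 10/34 = 0.294118.
d = −ln(1 − 0.294118) = −ln(0.705882) = 0.3483.

0.3483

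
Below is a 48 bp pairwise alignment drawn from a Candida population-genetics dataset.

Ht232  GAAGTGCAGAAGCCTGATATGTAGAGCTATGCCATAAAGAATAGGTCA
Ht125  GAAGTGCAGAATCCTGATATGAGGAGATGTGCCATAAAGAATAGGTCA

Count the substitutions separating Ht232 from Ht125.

Differing sites — 12:G/T; 22:T/A; 23:A/G; 27:C/A; 29:A/G.
That gives 5 mismatches out of 48 aligned sites, so the Hamming distance is 5.

5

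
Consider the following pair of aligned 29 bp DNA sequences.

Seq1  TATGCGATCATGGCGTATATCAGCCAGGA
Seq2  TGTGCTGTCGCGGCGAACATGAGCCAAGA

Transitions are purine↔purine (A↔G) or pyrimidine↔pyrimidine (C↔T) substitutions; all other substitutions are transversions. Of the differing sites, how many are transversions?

The sequences differ at positions 2 (A/G, transition), 6 (G/T, transversion), 7 (A/G, transition), 10 (A/G, transition), 11 (T/C, transition), 16 (T/A, transversion), 18 (T/C, transition), 21 (C/G, transversion), 27 (G/A, transition).
Of the 9 differences, 6 transitions and 3 transversions, so the answer is 3.

3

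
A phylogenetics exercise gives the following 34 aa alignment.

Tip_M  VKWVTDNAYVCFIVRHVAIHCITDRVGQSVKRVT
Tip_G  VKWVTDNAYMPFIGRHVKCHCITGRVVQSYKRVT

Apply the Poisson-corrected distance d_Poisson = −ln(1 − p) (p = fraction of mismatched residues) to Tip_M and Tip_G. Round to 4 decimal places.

0.2683

Mismatches occur at site 10 (V/M), site 11 (C/P), site 14 (V/G), site 18 (A/K), site 19 (I/C), site 24 (D/G), site 27 (G/V), site 30 (V/Y).
p = 8/34 = 0.235294.
d = −ln(1 − 0.235294) = −ln(0.764706) = 0.2683.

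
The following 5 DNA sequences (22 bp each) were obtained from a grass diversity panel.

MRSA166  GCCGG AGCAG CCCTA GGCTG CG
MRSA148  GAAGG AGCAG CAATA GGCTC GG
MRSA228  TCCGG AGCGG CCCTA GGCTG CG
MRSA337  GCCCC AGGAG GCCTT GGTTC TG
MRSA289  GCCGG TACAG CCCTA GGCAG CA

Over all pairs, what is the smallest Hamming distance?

Pairwise Hamming distances:
  MRSA166 vs MRSA148: 6
  MRSA166 vs MRSA228: 2
  MRSA166 vs MRSA337: 8
  MRSA166 vs MRSA289: 4
  MRSA148 vs MRSA228: 8
  MRSA148 vs MRSA337: 11
  MRSA148 vs MRSA289: 10
  MRSA228 vs MRSA337: 10
  MRSA228 vs MRSA289: 6
  MRSA337 vs MRSA289: 12
The smallest is 2, between MRSA166 and MRSA228.

2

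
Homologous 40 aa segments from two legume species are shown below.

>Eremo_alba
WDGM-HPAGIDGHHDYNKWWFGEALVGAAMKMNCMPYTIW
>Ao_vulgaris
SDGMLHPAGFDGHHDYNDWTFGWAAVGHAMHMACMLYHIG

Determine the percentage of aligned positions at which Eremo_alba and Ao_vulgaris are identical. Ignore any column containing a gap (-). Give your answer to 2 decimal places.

Excluding the 1 gap column leaves 39 comparable sites.
The sequences differ at positions 1 (W/S), 10 (I/F), 18 (K/D), 20 (W/T), 23 (E/W), 25 (L/A), 28 (A/H), 31 (K/H), 33 (N/A), 36 (P/L), 38 (T/H), 40 (W/G).
27 of the 39 comparable sites match, so the percent identity is 27/39 × 100 = 69.23%.

69.23%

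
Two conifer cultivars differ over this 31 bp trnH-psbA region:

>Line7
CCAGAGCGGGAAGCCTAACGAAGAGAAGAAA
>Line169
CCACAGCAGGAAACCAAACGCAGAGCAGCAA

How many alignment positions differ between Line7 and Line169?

Mismatches occur at site 4 (G→C), site 8 (G→A), site 13 (G→A), site 16 (T→A), site 21 (A→C), site 26 (A→C), site 29 (A→C).
That gives 7 mismatches out of 31 aligned sites, so the Hamming distance is 7.

7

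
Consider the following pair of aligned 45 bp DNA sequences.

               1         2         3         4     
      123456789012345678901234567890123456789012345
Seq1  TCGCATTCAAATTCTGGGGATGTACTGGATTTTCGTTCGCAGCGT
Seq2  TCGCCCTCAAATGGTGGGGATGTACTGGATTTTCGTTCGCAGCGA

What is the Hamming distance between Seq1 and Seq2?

5

Differing sites — 5:A/C; 6:T/C; 13:T/G; 14:C/G; 45:T/A.
That gives 5 mismatches out of 45 aligned sites, so the Hamming distance is 5.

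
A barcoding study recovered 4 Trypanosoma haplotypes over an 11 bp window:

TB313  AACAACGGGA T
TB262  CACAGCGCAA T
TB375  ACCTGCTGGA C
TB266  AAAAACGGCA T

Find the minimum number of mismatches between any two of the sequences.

Pairwise Hamming distances:
  TB313 vs TB262: 4
  TB313 vs TB375: 5
  TB313 vs TB266: 2
  TB262 vs TB375: 7
  TB262 vs TB266: 5
  TB375 vs TB266: 7
The smallest is 2, between TB313 and TB266.

2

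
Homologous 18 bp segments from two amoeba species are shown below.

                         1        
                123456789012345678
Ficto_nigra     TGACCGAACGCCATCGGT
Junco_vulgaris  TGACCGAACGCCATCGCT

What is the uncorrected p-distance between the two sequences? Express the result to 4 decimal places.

0.0556

The sequences differ at position 17 (G/C).
There are 1 differences over 18 sites, so p = 1/18 = 0.0556.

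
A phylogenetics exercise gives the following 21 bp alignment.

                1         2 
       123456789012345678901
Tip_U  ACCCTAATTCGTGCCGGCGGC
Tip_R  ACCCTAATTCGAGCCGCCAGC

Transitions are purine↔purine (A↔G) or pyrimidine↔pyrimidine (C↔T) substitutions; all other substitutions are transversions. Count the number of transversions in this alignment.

2

The sequences differ at positions 12 (T/A, transversion), 17 (G/C, transversion), 19 (G/A, transition).
Of the 3 differences, 1 transition and 2 transversions, so the answer is 2.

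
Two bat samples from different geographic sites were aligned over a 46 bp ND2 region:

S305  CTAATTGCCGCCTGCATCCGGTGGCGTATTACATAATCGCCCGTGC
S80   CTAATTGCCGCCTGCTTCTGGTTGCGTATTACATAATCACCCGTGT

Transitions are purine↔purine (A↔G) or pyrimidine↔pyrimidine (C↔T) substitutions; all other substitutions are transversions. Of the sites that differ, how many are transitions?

3

Differing sites — 16:A/T (Tv); 19:C/T (Ti); 23:G/T (Tv); 39:G/A (Ti); 46:C/T (Ti).
Of the 5 differences, 3 transitions and 2 transversions, so the answer is 3.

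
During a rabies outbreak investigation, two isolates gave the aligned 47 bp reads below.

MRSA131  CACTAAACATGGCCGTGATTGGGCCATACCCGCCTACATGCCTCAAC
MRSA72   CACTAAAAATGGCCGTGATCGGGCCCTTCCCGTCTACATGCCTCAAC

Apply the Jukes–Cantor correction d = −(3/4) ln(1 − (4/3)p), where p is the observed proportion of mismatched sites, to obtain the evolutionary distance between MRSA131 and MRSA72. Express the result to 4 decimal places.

The sequences differ at positions 8 (C/A), 20 (T/C), 26 (A/C), 28 (A/T), 33 (C/T).
p = 5/47 = 0.106383.
d = −0.75 · ln(1 − (4/3)·0.106383) = −0.75 · ln(0.858156) = −0.75 · (-0.152969) = 0.1147.

0.1147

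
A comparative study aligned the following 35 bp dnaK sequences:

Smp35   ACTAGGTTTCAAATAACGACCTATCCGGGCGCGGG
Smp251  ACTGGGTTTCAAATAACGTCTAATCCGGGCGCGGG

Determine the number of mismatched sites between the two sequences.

Mismatches occur at site 4 (A/G), site 19 (A/T), site 21 (C/T), site 22 (T/A).
That gives 4 mismatches out of 35 aligned sites, so the Hamming distance is 4.

4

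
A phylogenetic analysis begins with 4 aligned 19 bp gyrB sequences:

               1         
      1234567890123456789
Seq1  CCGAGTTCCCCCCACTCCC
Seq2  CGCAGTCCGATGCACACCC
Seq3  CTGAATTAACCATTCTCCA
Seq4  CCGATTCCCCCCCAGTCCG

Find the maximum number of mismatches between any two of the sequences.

13

Pairwise Hamming distances:
  Seq1 vs Seq2: 8
  Seq1 vs Seq3: 8
  Seq1 vs Seq4: 4
  Seq2 vs Seq3: 13
  Seq2 vs Seq4: 10
  Seq3 vs Seq4: 10
The largest is 13, between Seq2 and Seq3.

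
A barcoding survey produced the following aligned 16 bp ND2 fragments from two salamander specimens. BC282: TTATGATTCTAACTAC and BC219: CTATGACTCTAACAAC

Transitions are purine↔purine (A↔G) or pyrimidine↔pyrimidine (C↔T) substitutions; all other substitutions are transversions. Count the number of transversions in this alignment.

The sequences differ at positions 1 (T/C, transition), 7 (T/C, transition), 14 (T/A, transversion).
Of the 3 differences, 2 transitions and 1 transversion, so the answer is 1.

1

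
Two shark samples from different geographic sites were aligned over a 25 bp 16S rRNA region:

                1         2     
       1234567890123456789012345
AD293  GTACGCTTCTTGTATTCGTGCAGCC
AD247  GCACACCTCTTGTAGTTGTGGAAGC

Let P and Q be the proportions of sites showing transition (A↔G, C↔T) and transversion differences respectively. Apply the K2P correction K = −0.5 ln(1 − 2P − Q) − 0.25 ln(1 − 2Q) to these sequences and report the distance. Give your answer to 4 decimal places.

0.4356

The sequences differ at positions 2 (T/C, transition), 5 (G/A, transition), 7 (T/C, transition), 15 (T/G, transversion), 17 (C/T, transition), 21 (C/G, transversion), 23 (G/A, transition), 24 (C/G, transversion).
Of the 8 differences, 5 transitions and 3 transversions over 25 sites: P = 5/25 = 0.200000, Q = 3/25 = 0.120000.
d = −0.5·ln(0.480000) − 0.25·ln(0.760000) = −0.5·(-0.733969) − 0.25·(-0.274437) = 0.4356.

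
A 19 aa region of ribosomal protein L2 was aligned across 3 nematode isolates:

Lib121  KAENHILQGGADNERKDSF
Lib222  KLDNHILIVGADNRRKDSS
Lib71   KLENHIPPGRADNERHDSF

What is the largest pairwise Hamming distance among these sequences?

8

Pairwise Hamming distances:
  Lib121 vs Lib222: 6
  Lib121 vs Lib71: 5
  Lib222 vs Lib71: 8
The largest is 8, between Lib222 and Lib71.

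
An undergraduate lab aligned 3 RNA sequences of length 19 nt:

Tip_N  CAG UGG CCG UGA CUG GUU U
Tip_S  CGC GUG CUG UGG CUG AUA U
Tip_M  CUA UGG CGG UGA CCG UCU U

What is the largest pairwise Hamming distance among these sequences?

Pairwise Hamming distances:
  Tip_N vs Tip_S: 8
  Tip_N vs Tip_M: 6
  Tip_S vs Tip_M: 10
The largest is 10, between Tip_S and Tip_M.

10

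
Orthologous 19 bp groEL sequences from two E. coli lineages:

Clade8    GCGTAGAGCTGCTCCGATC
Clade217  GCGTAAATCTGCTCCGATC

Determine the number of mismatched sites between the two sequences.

2

The sequences differ at positions 6 (G/A), 8 (G/T).
That gives 2 mismatches out of 19 aligned sites, so the Hamming distance is 2.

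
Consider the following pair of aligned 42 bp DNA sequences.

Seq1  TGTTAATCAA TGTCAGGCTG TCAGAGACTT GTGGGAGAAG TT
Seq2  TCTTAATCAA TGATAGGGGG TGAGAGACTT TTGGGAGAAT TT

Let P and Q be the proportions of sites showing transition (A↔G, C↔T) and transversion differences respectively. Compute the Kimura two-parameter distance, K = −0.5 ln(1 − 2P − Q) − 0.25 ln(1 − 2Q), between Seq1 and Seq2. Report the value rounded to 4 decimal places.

The sequences differ at positions 2 (G/C, transversion), 13 (T/A, transversion), 14 (C/T, transition), 18 (C/G, transversion), 19 (T/G, transversion), 22 (C/G, transversion), 31 (G/T, transversion), 40 (G/T, transversion).
Of the 8 differences, 1 transition and 7 transversions over 42 sites: P = 1/42 = 0.023810, Q = 7/42 = 0.166667.
d = −0.5·ln(0.785713) − 0.25·ln(0.666666) = −0.5·(-0.241164) − 0.25·(-0.405466) = 0.2219.

0.2219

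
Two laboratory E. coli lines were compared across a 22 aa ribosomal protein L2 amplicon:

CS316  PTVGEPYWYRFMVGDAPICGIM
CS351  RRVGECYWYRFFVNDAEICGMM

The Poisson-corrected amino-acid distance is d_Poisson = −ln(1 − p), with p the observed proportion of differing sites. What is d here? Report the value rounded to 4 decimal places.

0.3830

Differing sites — 1:P/R; 2:T/R; 6:P/C; 12:M/F; 14:G/N; 17:P/E; 21:I/M.
p = 7/22 = 0.318182.
d = −ln(1 − 0.318182) = −ln(0.681818) = 0.3830.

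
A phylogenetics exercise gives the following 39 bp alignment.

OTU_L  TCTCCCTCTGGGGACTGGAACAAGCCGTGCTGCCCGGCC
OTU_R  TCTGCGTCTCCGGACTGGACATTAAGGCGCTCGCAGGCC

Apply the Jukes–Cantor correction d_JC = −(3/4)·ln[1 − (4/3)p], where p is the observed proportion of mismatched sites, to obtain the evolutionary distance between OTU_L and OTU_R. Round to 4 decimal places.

0.5393

Differing sites — 4:C/G; 6:C/G; 10:G/C; 11:G/C; 20:A/C; 21:C/A; 22:A/T; 23:A/T; 24:G/A; 25:C/A; 26:C/G; 28:T/C; 32:G/C; 33:C/G; 35:C/A.
p = 15/39 = 0.384615.
d = −0.75 · ln(1 − (4/3)·0.384615) = −0.75 · ln(0.487180) = −0.75 · (-0.719122) = 0.5393.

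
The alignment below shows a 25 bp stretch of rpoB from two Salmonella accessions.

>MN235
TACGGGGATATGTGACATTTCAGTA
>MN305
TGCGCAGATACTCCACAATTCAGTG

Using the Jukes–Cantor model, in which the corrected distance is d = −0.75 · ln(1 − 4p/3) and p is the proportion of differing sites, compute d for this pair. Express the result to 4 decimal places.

The sequences differ at positions 2 (A/G), 5 (G/C), 6 (G/A), 11 (T/C), 12 (G/T), 13 (T/C), 14 (G/C), 18 (T/A), 25 (A/G).
p = 9/25 = 0.360000.
d = −0.75 · ln(1 − (4/3)·0.360000) = −0.75 · ln(0.520000) = −0.75 · (-0.653926) = 0.4904.

0.4904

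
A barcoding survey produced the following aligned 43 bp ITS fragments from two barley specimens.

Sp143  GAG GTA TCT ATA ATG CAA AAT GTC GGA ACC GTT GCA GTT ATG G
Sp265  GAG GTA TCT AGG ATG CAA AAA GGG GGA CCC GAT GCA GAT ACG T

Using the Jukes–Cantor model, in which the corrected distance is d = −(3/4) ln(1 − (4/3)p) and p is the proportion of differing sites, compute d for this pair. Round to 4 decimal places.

The sequences differ at positions 11 (T/G), 12 (A/G), 21 (T/A), 23 (T/G), 24 (C/G), 28 (A/C), 32 (T/A), 38 (T/A), 41 (T/C), 43 (G/T).
p = 10/43 = 0.232558.
d = −0.75 · ln(1 − (4/3)·0.232558) = −0.75 · ln(0.689923) = −0.75 · (-0.371175) = 0.2784.

0.2784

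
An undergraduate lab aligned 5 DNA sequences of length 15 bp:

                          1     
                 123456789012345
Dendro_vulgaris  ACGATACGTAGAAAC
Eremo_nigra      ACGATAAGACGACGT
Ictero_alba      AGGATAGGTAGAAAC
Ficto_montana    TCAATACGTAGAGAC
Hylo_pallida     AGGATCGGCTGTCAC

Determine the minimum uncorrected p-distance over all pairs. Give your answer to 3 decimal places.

Pairwise Hamming distances:
  Dendro_vulgaris vs Eremo_nigra: 6
  Dendro_vulgaris vs Ictero_alba: 2
  Dendro_vulgaris vs Ficto_montana: 3
  Dendro_vulgaris vs Hylo_pallida: 7
  Eremo_nigra vs Ictero_alba: 7
  Eremo_nigra vs Ficto_montana: 8
  Eremo_nigra vs Hylo_pallida: 8
  Ictero_alba vs Ficto_montana: 5
  Ictero_alba vs Hylo_pallida: 5
  Ficto_montana vs Hylo_pallida: 9
The smallest is 2 mismatches, between Dendro_vulgaris and Ictero_alba; p = 2/15 = 0.133.

0.133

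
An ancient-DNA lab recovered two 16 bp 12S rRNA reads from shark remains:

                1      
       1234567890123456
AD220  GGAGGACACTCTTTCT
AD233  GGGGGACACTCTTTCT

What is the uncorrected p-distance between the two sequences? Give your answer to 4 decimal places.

Differing sites — 3:A/G.
There are 1 differences over 16 sites, so p = 1/16 = 0.0625.

0.0625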